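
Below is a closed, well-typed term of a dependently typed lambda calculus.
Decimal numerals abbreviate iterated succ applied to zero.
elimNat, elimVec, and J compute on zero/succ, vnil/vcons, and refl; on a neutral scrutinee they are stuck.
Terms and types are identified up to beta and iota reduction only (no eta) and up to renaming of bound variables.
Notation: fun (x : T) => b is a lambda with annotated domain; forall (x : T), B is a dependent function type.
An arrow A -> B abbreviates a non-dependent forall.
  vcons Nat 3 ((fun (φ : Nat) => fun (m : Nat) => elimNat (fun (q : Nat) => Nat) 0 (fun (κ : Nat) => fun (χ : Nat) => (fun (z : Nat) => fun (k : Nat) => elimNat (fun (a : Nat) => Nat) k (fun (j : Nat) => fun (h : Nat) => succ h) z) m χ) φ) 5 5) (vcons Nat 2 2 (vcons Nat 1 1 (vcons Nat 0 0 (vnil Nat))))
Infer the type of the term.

type:
  Vec Nat 4


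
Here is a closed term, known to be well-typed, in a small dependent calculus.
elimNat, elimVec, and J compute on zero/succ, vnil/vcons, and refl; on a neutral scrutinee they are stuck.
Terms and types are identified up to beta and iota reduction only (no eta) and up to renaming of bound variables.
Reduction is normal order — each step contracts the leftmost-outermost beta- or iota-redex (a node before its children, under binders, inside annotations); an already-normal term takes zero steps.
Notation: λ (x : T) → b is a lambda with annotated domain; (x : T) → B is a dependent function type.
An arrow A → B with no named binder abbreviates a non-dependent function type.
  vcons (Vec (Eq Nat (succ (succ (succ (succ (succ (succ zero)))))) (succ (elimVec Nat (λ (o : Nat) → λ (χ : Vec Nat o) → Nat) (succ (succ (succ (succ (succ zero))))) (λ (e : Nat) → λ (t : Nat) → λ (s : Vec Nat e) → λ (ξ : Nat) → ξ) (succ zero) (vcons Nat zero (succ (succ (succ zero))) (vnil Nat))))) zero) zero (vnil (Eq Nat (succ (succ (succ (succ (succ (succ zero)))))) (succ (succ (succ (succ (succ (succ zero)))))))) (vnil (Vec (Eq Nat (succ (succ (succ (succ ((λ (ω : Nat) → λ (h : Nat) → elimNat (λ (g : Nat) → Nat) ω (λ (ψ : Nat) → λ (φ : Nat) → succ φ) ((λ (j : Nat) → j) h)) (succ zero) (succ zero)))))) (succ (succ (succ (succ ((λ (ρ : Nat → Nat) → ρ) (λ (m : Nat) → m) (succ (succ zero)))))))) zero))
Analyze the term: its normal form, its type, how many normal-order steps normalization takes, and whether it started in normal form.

resulting normal form:
  vcons (Vec (Eq Nat (succ (succ (succ (succ (succ (succ zero)))))) (succ (succ (succ (succ (succ (succ zero))))))) zero) zero (vnil (Eq Nat (succ (succ (succ (succ (succ (succ zero)))))) (succ (succ (succ (succ (succ (succ zero)))))))) (vnil (Vec (Eq Nat (succ (succ (succ (succ (succ (succ zero)))))) (succ (succ (succ (succ (succ (succ zero))))))) zero))
inferred type:
  Vec (Vec (Eq Nat (succ (succ (succ (succ (succ (succ zero)))))) (succ (succ (succ (succ (succ (succ zero))))))) zero) (succ zero)
reduction steps (normal order): 15
already normal: no
first contracted redex: an elimVec iota-redex


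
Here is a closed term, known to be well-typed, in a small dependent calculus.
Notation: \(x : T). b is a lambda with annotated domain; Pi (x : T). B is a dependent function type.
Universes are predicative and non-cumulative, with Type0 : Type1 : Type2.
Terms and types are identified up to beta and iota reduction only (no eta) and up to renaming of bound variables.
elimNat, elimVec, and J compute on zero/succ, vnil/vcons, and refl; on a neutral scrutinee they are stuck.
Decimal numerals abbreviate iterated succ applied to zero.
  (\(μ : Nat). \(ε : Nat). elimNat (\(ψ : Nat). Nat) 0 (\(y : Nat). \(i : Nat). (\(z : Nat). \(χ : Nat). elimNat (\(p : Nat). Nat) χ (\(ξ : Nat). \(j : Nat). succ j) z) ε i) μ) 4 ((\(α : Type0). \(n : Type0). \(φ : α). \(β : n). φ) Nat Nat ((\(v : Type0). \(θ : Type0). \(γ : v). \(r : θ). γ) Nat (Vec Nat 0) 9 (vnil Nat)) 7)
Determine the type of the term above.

type:
  Nat


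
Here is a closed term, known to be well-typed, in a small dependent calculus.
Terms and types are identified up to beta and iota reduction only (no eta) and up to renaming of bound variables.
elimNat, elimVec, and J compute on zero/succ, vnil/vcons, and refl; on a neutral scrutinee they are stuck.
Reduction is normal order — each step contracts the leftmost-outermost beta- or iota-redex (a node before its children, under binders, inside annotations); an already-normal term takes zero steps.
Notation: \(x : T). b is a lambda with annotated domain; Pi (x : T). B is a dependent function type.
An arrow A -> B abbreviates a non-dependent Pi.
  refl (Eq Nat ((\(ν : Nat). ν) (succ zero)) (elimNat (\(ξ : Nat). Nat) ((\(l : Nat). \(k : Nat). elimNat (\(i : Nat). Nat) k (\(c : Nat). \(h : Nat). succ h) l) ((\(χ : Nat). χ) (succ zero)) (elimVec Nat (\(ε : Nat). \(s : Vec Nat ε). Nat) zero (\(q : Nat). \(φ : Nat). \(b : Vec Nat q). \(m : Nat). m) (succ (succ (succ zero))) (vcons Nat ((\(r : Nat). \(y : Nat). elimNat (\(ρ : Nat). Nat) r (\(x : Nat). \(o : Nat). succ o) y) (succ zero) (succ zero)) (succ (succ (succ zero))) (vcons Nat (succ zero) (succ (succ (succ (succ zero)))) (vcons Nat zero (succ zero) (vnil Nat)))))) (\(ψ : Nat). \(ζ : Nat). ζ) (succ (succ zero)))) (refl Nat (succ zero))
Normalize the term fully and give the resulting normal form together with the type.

resulting normal form:
  refl (Eq Nat (succ zero) (succ zero)) (refl Nat (succ zero))
the term's type:
  Eq (Eq Nat (succ zero) (succ zero)) (refl Nat (succ zero)) (refl Nat (succ zero))


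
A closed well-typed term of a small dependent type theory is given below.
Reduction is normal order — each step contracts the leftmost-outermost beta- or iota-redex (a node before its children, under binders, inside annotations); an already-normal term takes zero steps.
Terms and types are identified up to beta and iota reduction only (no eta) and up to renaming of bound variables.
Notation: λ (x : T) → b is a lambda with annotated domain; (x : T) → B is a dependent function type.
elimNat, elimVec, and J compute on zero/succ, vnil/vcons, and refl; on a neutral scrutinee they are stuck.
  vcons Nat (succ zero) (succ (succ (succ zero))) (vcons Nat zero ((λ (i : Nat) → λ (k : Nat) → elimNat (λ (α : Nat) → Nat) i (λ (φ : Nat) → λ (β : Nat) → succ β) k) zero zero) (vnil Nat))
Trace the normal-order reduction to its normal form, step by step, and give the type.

normal-order reduction sequence:
  vcons Nat (succ zero) (succ (succ (succ zero))) (vcons Nat zero ((λ (i : Nat) → λ (k : Nat) → elimNat (λ (α : Nat) → Nat) i (λ (φ : Nat) → λ (β : Nat) → succ β) k) zero zero) (vnil Nat))
  ~> vcons Nat (succ zero) (succ (succ (succ zero))) (vcons Nat zero ((λ (i : Nat) → elimNat (λ (k : Nat) → Nat) zero (λ (α : Nat) → λ (φ : Nat) → succ φ) i) zero) (vnil Nat))
  ~> vcons Nat (succ zero) (succ (succ (succ zero))) (vcons Nat zero (elimNat (λ (i : Nat) → Nat) zero (λ (k : Nat) → λ (α : Nat) → succ α) zero) (vnil Nat))
  ~> vcons Nat (succ zero) (succ (succ (succ zero))) (vcons Nat zero zero (vnil Nat))
inferred type:
  Vec Nat (succ (succ zero))


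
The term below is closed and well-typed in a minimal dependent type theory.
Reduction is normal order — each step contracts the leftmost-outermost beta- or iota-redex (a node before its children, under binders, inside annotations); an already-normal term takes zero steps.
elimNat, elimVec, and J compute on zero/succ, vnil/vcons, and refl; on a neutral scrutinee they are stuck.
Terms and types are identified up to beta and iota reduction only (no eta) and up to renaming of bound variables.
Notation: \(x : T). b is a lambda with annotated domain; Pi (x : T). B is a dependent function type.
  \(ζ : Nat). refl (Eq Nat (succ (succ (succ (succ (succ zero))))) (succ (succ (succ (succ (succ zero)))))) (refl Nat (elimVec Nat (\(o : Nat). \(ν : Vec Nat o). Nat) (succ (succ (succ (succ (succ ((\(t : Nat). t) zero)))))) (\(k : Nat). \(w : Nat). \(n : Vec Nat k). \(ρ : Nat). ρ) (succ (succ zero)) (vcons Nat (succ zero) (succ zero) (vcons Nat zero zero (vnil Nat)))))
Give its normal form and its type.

resulting normal form:
  \(ζ : Nat). refl (Eq Nat (succ (succ (succ (succ (succ zero))))) (succ (succ (succ (succ (succ zero)))))) (refl Nat (succ (succ (succ (succ (succ zero))))))
inferred type:
  Pi (ζ : Nat). Eq (Eq Nat (succ (succ (succ (succ (succ zero))))) (succ (succ (succ (succ (succ zero)))))) (refl Nat (succ (succ (succ (succ (succ zero)))))) (refl Nat (succ (succ (succ (succ (succ zero))))))
observation: the first redex contracted is an elimVec iota-redex; the normal form is reached in 12 normal-order steps.


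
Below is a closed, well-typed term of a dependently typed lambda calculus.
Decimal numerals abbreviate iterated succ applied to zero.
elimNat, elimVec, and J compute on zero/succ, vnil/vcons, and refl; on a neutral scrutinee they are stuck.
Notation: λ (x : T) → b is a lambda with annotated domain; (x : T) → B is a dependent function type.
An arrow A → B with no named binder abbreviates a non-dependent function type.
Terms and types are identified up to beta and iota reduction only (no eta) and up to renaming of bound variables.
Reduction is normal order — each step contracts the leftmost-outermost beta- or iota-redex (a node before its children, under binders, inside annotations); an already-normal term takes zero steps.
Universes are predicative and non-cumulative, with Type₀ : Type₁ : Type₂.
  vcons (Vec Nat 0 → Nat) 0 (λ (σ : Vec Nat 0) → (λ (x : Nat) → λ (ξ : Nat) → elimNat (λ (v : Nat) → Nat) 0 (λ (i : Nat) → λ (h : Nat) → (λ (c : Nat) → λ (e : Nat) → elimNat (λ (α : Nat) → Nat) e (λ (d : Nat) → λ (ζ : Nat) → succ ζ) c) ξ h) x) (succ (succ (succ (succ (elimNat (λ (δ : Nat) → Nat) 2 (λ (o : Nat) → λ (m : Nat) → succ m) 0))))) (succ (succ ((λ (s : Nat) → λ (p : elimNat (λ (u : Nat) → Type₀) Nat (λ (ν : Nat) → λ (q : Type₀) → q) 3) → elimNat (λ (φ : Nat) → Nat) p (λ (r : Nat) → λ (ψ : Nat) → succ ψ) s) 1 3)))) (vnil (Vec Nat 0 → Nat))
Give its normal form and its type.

resulting normal form:
  vcons (Vec Nat 0 → Nat) 0 (λ (σ : Vec Nat 0) → 36) (vnil (Vec Nat 0 → Nat))
inferred type:
  Vec (Vec Nat 0 → Nat) 1
observation: contracting a beta-redex first, the term normalizes in 157 steps.


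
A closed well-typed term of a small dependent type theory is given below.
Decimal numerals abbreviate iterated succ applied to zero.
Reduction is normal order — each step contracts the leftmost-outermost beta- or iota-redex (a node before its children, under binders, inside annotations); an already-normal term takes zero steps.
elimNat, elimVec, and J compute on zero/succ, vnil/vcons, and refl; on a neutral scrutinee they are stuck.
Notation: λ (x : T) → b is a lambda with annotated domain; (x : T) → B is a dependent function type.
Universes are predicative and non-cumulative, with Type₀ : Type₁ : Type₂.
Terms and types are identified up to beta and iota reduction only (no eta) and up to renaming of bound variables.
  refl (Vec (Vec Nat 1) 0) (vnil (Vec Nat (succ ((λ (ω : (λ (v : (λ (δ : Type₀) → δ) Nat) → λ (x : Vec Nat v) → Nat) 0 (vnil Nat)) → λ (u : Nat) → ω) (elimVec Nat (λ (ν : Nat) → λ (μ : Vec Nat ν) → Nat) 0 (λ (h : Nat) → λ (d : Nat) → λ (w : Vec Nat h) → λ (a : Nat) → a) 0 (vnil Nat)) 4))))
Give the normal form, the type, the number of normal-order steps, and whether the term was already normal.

resulting normal form:
  refl (Vec (Vec Nat 1) 0) (vnil (Vec Nat 1))
inferred type:
  Eq (Vec (Vec Nat 1) 0) (vnil (Vec Nat 1)) (vnil (Vec Nat 1))
reduction steps (normal order): 3
already normal: no
first contracted redex: a beta-redex


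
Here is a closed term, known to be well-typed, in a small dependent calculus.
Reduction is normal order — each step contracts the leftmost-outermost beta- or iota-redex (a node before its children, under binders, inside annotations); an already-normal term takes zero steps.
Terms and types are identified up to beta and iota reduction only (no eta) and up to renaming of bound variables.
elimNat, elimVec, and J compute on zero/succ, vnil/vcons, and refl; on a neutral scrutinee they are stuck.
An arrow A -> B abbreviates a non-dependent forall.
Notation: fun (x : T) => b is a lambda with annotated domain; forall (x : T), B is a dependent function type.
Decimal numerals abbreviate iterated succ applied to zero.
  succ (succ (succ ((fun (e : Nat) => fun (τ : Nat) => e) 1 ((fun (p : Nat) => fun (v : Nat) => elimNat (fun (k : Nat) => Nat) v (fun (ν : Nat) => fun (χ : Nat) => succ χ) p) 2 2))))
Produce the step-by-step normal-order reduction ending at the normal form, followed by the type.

normal-order reduction sequence:
  succ (succ (succ ((fun (e : Nat) => fun (τ : Nat) => e) 1 ((fun (p : Nat) => fun (v : Nat) => elimNat (fun (k : Nat) => Nat) v (fun (ν : Nat) => fun (χ : Nat) => succ χ) p) 2 2))))
  ~> succ (succ (succ ((fun (e : Nat) => 1) ((fun (τ : Nat) => fun (p : Nat) => elimNat (fun (v : Nat) => Nat) p (fun (k : Nat) => fun (ν : Nat) => succ ν) τ) 2 2))))
  ~> 4
inferred type:
  Nat


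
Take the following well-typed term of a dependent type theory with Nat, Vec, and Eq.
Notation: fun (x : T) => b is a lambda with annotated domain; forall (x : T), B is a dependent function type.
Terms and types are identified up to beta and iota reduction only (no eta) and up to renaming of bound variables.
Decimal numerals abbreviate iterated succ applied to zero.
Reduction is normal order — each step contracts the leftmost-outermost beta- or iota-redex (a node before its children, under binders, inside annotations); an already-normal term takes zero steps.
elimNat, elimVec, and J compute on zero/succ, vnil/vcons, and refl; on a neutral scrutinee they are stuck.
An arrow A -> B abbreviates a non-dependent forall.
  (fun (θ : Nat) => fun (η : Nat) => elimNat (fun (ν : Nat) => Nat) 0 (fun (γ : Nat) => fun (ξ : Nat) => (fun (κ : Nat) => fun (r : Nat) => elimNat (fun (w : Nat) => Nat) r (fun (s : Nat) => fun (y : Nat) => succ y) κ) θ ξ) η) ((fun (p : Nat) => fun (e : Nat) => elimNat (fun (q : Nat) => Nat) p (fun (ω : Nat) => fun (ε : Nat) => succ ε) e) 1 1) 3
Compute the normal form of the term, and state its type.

reduced normal form:
  6
inferred type:
  Nat
observation: the term reaches its normal form after 57 normal-order steps.


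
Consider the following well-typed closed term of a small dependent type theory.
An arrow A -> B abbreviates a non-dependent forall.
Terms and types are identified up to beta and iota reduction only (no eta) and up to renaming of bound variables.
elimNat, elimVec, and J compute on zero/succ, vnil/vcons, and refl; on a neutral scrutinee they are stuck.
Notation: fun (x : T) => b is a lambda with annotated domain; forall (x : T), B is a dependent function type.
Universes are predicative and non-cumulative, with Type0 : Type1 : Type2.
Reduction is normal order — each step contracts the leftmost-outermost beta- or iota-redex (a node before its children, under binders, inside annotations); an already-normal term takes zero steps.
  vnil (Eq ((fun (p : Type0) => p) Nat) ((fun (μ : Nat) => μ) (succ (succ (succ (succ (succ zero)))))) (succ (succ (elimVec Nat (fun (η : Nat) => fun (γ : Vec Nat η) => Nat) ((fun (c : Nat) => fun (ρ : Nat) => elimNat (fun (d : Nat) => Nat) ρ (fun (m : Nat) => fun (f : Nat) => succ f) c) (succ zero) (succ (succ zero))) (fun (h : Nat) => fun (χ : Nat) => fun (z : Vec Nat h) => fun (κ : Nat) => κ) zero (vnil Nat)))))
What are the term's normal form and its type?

normal form:
  vnil (Eq Nat (succ (succ (succ (succ (succ zero))))) (succ (succ (succ (succ (succ zero))))))
type:
  Vec (Eq Nat (succ (succ (succ (succ (succ zero))))) (succ (succ (succ (succ (succ zero)))))) zero
observation: 9 normal-order steps separate the term from its normal form.


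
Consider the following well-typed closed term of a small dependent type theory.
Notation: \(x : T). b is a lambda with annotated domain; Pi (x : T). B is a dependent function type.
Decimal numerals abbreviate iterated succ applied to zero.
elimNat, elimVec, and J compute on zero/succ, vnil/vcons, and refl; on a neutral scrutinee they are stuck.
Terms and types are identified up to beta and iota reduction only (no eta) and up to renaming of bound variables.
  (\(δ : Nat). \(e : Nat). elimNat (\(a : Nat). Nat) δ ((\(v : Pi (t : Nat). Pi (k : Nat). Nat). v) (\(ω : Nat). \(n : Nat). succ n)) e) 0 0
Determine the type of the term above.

type:
  Nat


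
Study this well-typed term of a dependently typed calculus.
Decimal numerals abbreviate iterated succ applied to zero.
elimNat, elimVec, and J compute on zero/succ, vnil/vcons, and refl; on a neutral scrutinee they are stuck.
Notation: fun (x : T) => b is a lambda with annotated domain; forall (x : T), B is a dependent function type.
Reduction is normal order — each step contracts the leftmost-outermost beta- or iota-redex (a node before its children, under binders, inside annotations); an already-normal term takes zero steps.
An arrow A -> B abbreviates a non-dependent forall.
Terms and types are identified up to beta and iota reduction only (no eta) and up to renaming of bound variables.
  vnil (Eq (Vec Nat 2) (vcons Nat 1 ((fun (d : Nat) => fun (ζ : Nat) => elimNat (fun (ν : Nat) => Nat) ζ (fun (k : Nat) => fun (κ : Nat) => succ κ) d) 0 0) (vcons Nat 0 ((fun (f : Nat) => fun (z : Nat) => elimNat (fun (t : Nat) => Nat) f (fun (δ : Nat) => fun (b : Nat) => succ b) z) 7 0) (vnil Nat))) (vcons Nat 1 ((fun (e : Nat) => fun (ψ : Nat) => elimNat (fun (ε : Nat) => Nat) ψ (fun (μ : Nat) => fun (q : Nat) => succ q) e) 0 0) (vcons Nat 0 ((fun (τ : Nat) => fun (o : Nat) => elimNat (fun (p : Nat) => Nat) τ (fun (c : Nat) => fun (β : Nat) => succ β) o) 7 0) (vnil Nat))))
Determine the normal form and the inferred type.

reduced normal form:
  vnil (Eq (Vec Nat 2) (vcons Nat 1 0 (vcons Nat 0 7 (vnil Nat))) (vcons Nat 1 0 (vcons Nat 0 7 (vnil Nat))))
the term's type:
  Vec (Eq (Vec Nat 2) (vcons Nat 1 0 (vcons Nat 0 7 (vnil Nat))) (vcons Nat 1 0 (vcons Nat 0 7 (vnil Nat)))) 0


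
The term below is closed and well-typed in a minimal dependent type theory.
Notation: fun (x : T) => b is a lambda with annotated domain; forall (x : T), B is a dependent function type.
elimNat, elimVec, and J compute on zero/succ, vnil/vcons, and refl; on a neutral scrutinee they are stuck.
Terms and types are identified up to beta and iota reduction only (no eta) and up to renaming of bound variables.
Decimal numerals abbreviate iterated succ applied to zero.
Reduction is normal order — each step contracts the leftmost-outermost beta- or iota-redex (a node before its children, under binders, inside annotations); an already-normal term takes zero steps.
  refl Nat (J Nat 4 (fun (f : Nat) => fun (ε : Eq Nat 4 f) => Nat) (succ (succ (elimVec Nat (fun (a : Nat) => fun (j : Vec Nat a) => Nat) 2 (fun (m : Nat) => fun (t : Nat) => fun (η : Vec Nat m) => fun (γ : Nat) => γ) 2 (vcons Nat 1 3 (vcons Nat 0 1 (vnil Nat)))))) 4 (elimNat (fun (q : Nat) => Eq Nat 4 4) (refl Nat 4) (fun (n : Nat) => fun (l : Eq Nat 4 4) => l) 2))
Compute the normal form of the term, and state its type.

reduced normal form:
  refl Nat 4
the term's type:
  Eq Nat 4 4


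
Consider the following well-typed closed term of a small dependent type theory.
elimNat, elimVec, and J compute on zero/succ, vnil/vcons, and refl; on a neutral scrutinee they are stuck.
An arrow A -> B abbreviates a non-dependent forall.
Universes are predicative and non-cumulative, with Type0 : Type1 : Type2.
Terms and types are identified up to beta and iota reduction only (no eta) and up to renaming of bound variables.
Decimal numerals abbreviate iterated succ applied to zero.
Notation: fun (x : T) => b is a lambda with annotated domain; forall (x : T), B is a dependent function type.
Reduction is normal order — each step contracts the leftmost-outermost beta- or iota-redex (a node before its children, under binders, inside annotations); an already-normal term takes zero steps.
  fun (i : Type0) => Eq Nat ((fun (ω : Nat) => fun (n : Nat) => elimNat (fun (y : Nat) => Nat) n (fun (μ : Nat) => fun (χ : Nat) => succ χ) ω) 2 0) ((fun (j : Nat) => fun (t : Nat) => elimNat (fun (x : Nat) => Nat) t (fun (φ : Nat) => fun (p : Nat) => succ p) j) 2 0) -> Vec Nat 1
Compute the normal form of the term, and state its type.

normal form:
  fun (i : Type0) => Eq Nat 2 2 -> Vec Nat 1
the term's type:
  Type0 -> Type0


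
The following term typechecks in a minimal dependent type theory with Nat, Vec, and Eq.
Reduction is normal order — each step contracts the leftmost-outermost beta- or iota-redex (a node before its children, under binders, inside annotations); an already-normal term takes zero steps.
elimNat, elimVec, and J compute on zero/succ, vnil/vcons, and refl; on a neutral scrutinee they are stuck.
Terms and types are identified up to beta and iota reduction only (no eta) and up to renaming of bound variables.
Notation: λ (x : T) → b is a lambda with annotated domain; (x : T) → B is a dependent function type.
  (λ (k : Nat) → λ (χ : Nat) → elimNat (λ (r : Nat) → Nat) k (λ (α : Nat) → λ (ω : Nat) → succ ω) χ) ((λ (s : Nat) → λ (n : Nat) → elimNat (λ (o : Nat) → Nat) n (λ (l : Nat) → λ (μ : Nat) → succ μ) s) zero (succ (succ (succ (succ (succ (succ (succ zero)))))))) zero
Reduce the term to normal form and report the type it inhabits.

reduced normal form:
  succ (succ (succ (succ (succ (succ (succ zero))))))
inferred type:
  Nat
observation: 6 normal-order steps normalize the term, beginning with a beta-redex.


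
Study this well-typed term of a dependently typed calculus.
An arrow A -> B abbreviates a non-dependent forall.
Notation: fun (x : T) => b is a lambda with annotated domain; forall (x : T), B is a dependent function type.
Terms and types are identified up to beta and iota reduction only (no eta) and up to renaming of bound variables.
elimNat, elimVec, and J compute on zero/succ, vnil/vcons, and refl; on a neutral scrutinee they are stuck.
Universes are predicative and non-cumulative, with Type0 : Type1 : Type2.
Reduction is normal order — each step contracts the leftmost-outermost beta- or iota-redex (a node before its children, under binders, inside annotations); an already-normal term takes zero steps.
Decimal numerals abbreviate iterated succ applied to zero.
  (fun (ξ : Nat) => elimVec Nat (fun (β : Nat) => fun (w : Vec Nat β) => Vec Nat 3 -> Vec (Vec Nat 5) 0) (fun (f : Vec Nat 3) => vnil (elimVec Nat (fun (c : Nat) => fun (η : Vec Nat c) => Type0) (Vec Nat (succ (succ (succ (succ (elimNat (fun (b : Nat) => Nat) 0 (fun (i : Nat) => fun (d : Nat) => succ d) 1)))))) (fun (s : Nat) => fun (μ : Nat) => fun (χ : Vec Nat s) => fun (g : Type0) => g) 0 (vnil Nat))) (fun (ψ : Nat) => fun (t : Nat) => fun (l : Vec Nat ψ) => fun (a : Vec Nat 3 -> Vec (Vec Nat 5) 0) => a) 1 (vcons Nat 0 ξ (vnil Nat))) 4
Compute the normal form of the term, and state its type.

normal form:
  fun (ξ : Vec Nat 3) => vnil (Vec Nat 5)
the term's type:
  Vec Nat 3 -> Vec (Vec Nat 5) 0
observation: the leftmost-outermost redex is a beta-redex, and normalization takes 12 steps.


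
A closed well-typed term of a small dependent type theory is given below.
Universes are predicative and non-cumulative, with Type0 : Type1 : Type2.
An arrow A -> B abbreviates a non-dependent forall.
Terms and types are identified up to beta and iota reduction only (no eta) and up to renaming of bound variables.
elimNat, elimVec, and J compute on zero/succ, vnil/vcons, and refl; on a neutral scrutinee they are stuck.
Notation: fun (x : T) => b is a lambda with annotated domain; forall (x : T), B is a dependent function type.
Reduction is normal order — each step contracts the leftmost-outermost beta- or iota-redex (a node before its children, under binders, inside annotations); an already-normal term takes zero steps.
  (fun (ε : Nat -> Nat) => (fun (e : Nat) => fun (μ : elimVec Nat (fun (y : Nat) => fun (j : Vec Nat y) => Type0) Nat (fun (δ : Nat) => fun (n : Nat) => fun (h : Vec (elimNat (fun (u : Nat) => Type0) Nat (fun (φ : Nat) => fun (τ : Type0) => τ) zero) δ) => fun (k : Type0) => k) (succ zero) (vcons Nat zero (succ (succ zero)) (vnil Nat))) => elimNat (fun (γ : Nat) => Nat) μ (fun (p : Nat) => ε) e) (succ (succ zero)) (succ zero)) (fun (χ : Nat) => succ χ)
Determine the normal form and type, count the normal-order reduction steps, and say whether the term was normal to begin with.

normal form:
  succ (succ (succ zero))
the term's type:
  Nat
steps to reach normal form (normal order): 10
started in normal form: no
first contracted redex: a beta-redex


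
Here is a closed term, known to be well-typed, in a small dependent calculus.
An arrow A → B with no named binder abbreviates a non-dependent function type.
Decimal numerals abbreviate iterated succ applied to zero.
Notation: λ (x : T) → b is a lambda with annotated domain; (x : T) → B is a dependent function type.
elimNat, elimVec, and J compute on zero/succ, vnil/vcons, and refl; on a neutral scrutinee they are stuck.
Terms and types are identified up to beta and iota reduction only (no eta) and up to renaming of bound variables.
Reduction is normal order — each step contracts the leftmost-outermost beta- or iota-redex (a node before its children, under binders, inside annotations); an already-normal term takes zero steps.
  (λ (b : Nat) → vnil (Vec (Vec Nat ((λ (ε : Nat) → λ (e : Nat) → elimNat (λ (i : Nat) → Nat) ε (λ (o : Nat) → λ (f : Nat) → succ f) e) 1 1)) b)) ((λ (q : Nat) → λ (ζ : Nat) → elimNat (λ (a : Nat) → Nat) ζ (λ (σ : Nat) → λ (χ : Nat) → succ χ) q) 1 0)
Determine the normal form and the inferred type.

normal form:
  vnil (Vec (Vec Nat 2) 1)
inferred type:
  Vec (Vec (Vec Nat 2) 1) 0


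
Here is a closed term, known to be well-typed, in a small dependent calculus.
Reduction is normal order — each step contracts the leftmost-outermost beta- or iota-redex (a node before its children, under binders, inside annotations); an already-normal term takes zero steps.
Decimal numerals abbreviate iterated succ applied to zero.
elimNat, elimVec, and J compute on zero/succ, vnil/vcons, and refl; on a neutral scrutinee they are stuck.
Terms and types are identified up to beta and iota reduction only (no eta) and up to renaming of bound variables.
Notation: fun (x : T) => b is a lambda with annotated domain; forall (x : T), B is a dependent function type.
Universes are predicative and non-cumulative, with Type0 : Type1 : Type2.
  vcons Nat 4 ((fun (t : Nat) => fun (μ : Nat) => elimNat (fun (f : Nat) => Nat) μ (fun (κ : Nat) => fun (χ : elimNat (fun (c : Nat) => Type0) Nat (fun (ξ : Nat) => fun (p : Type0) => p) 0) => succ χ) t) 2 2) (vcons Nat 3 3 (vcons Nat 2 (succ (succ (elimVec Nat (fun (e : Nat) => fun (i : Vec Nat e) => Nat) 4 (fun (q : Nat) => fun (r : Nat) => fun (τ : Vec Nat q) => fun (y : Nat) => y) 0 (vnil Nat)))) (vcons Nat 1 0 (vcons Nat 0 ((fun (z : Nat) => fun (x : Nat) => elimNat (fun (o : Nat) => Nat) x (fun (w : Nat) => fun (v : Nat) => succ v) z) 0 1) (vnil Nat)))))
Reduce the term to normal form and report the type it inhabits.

reduced normal form:
  vcons Nat 4 4 (vcons Nat 3 3 (vcons Nat 2 6 (vcons Nat 1 0 (vcons Nat 0 1 (vnil Nat)))))
the term's type:
  Vec Nat 5
observation: the leftmost-outermost redex is a beta-redex, and normalization takes 13 steps.


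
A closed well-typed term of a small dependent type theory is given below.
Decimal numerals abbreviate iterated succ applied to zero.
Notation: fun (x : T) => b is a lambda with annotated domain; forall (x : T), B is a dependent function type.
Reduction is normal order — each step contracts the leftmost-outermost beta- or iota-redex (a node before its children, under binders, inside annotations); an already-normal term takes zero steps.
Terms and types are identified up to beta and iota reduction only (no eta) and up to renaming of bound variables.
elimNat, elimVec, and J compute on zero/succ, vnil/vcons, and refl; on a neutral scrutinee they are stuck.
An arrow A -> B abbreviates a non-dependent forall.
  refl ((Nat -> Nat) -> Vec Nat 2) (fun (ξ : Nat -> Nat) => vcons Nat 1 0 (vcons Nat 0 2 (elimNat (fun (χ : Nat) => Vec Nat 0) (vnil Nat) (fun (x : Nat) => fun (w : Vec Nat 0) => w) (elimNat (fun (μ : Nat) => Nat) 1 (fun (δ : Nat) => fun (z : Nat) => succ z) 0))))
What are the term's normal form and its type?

resulting normal form:
  refl ((Nat -> Nat) -> Vec Nat 2) (fun (ξ : Nat -> Nat) => vcons Nat 1 0 (vcons Nat 0 2 (vnil Nat)))
inferred type:
  Eq ((Nat -> Nat) -> Vec Nat 2) (fun (ξ : Nat -> Nat) => vcons Nat 1 0 (vcons Nat 0 2 (vnil Nat))) (fun (χ : Nat -> Nat) => vcons Nat 1 0 (vcons Nat 0 2 (vnil Nat)))
observation: the first redex contracted is an elimNat iota-redex; the normal form is reached in 5 normal-order steps.


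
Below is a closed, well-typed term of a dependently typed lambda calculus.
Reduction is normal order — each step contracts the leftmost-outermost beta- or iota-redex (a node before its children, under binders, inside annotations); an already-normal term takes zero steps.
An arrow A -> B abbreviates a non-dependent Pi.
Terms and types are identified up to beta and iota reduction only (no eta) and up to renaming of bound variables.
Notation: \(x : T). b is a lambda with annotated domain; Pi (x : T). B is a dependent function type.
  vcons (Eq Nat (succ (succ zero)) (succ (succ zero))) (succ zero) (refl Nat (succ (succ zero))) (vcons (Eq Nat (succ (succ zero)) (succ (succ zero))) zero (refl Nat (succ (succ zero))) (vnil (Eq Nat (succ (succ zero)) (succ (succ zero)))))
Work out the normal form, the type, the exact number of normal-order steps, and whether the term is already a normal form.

normal form:
  vcons (Eq Nat (succ (succ zero)) (succ (succ zero))) (succ zero) (refl Nat (succ (succ zero))) (vcons (Eq Nat (succ (succ zero)) (succ (succ zero))) zero (refl Nat (succ (succ zero))) (vnil (Eq Nat (succ (succ zero)) (succ (succ zero)))))
the term's type:
  Vec (Eq Nat (succ (succ zero)) (succ (succ zero))) (succ (succ zero))
normal-order step count: 0
already normal: yes


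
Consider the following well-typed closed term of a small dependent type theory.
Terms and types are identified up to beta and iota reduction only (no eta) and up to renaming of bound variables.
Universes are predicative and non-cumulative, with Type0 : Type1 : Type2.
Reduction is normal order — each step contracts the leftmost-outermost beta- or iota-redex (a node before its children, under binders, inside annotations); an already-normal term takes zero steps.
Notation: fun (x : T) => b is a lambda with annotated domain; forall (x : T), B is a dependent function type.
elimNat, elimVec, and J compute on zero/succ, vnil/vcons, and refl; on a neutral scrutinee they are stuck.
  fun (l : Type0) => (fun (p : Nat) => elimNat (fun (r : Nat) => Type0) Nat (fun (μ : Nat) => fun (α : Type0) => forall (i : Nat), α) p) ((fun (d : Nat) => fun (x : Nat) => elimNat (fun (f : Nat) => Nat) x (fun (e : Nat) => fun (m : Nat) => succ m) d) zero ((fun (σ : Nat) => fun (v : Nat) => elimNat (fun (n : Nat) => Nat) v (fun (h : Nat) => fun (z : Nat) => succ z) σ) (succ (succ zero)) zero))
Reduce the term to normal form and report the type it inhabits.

resulting normal form:
  fun (l : Type0) => forall (p : Nat), forall (r : Nat), Nat
type:
  forall (l : Type0), Type0


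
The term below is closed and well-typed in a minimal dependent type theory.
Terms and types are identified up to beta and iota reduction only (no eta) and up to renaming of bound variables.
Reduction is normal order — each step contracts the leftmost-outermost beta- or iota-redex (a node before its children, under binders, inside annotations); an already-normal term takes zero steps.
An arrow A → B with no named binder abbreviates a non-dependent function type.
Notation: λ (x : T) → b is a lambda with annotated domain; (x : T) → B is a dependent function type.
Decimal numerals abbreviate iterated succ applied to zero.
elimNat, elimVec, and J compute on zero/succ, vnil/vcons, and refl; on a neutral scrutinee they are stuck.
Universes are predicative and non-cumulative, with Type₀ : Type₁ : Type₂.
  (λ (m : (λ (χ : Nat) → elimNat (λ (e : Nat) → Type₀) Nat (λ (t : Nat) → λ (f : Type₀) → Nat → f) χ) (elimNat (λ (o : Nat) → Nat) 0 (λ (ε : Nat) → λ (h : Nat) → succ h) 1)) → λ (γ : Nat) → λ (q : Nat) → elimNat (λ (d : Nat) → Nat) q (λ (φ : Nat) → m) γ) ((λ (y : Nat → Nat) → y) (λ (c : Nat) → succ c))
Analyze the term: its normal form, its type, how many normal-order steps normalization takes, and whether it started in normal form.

reduced normal form:
  λ (m : Nat) → λ (χ : Nat) → elimNat (λ (e : Nat) → Nat) χ (λ (t : Nat) → λ (f : Nat) → succ f) m
inferred type:
  Nat → Nat → Nat
steps to reach normal form (normal order): 2
already normal: no
first redex: a beta-redex


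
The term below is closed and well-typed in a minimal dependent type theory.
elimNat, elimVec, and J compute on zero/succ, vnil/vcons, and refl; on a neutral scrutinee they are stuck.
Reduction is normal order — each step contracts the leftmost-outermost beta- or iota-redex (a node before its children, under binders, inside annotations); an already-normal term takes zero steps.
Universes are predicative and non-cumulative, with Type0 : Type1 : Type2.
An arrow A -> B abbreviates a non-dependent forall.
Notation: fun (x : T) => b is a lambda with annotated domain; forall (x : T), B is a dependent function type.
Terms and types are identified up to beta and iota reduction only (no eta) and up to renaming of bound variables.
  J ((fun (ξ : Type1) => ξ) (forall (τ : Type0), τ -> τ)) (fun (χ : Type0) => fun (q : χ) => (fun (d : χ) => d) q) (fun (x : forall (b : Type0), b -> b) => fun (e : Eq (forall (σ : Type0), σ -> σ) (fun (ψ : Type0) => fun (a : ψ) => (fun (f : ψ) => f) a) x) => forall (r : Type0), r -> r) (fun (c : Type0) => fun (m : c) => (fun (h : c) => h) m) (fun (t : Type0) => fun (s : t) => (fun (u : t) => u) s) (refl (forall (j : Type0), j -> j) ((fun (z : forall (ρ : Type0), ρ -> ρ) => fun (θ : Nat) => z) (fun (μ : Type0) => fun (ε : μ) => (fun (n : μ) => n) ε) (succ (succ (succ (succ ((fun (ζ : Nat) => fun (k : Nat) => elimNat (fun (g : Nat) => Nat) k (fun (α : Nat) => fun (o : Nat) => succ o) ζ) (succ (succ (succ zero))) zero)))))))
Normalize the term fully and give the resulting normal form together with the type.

normal form:
  fun (ξ : Type0) => fun (τ : ξ) => τ
inferred type:
  forall (ξ : Type0), ξ -> ξ


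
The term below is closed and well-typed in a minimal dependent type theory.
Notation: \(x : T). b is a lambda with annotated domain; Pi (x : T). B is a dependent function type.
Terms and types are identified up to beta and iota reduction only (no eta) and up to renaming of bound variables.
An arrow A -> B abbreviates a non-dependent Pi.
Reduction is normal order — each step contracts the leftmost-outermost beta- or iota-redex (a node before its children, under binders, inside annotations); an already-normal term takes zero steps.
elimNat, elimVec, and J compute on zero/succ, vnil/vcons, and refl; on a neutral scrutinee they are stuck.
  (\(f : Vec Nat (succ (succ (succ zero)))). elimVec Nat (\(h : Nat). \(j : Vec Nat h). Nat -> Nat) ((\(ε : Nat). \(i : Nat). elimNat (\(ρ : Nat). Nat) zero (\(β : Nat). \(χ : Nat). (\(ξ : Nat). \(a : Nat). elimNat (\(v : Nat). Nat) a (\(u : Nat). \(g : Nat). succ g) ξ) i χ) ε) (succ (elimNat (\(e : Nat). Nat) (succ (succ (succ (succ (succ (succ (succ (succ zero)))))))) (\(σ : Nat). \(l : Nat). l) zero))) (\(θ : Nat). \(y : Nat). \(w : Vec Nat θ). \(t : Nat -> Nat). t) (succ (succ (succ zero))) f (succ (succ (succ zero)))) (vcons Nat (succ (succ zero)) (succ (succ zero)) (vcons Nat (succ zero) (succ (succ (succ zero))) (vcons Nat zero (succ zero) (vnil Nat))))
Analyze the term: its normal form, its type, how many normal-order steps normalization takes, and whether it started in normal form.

normal form:
  succ (succ (succ (succ (succ (succ (succ (succ (succ (succ (succ (succ (succ (succ (succ (succ (succ (succ (succ (succ (succ (succ (succ (succ (succ (succ (succ zero))))))))))))))))))))))))))
inferred type:
  Nat
normal-order step count: 72
started in normal form: no
first contracted redex: a beta-redex


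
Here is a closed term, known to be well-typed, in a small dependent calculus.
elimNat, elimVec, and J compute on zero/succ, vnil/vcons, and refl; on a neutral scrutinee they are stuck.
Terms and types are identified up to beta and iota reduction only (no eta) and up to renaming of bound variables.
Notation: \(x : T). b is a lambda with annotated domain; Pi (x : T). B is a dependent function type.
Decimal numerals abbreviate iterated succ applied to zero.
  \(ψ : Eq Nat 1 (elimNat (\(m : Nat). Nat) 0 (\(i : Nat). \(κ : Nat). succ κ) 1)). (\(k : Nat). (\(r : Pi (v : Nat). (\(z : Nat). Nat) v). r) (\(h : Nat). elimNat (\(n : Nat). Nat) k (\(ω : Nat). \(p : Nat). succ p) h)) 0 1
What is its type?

type:
  Pi (ψ : Eq Nat 1 1). Nat


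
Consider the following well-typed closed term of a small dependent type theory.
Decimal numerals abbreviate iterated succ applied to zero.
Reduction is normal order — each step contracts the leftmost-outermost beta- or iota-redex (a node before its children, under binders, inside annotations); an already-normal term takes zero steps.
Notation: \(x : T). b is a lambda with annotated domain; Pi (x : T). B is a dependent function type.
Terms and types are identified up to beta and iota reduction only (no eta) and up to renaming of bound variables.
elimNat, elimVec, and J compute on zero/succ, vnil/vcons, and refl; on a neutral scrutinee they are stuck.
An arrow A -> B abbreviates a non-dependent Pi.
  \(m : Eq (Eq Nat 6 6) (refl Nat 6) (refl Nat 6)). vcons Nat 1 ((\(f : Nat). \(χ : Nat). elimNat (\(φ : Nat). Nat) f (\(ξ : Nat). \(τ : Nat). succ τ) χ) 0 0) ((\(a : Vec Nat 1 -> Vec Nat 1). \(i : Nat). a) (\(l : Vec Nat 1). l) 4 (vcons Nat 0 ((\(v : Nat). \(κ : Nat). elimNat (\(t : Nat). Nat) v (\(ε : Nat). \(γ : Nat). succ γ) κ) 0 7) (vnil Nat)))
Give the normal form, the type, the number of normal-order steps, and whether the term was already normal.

resulting normal form:
  \(m : Eq (Eq Nat 6 6) (refl Nat 6) (refl Nat 6)). vcons Nat 1 0 (vcons Nat 0 7 (vnil Nat))
type:
  Eq (Eq Nat 6 6) (refl Nat 6) (refl Nat 6) -> Vec Nat 2
steps to reach normal form (normal order): 30
already normal: no
first contracted redex: a beta-redex


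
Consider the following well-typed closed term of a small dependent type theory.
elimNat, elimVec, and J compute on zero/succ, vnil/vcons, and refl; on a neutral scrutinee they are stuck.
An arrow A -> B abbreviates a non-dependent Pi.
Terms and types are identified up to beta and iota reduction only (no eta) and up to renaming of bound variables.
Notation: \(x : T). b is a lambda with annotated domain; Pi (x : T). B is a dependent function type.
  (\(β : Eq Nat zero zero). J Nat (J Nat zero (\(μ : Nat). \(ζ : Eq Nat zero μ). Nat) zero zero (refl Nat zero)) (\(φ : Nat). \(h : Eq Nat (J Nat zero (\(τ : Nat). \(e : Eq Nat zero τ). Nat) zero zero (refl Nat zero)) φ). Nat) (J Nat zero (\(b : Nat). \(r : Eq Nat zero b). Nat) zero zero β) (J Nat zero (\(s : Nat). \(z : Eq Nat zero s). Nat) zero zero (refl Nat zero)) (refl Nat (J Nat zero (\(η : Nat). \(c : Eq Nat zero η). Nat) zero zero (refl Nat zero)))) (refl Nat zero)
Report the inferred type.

type:
  Nat


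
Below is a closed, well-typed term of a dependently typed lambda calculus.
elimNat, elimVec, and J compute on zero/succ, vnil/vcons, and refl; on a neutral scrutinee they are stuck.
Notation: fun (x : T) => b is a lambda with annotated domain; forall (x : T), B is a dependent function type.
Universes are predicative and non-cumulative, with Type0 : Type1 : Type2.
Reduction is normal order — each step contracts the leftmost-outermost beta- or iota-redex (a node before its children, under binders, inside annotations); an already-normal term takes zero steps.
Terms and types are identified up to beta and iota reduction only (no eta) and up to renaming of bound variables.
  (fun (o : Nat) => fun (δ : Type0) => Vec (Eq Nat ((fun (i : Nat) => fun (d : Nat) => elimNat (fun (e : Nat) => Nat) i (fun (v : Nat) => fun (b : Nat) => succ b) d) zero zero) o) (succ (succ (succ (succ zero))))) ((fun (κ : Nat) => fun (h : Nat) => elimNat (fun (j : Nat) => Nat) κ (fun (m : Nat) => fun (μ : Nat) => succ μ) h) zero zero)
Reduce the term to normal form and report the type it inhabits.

reduced normal form:
  fun (o : Type0) => Vec (Eq Nat zero zero) (succ (succ (succ (succ zero))))
type:
  forall (o : Type0), Type0
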